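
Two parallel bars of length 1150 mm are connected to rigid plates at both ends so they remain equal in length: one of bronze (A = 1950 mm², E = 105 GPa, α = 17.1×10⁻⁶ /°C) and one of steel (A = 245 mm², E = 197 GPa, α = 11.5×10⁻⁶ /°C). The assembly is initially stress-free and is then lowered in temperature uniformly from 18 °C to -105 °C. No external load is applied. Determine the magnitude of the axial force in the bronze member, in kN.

P ≈ 26.9 kN (tensile in the bronze)

Equilibrium of a rigid end plate with no external load gives equal and opposite internal forces ±P in the two members. Since α_{bronze} > α_{steel}, cooling drives the bronze into tension and the steel into compression.
Equating the net (thermal + elastic) strains gives |α₁ − α₂|·ΔT = P·[1/(A₁E₁) + 1/(A₂E₂)].
|α₁ − α₂|·ΔT = 5.6×10⁻⁶ × 123 = 0.0006888.
1/(A₁E₁) + 1/(A₂E₂) = 1/(1950×105×10³) + 1/(245×197×10³) = 2.56×10⁻⁸ N⁻¹.
P = 0.0006888 / 2.56×10⁻⁸ = 26900 N = 26.9 kN.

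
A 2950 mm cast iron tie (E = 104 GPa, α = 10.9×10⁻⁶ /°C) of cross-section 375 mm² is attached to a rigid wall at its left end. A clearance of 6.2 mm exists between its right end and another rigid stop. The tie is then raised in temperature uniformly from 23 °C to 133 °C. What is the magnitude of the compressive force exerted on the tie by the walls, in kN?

P ≈ 0 kN

Unrestrained expansion: δ_free = αΔT L = 10.9×10⁻⁶ × 110 × 2950 = 3.537 mm.
Since δ_free = 3.54 mm is less than the 6.2 mm gap, the tie never touches the wall. No axial force develops.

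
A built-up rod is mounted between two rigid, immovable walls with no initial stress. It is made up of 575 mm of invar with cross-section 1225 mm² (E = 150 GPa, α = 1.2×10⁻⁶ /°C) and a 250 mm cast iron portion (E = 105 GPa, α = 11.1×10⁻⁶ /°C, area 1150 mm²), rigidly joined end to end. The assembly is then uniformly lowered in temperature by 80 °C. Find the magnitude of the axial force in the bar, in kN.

Free thermal contraction of the whole bar: Σ αᵢΔT Lᵢ = 1.2×10⁻⁶×80×575 + 11.1×10⁻⁶×80×250 = 0.2772 mm.
The rigid supports impose zero overall length change; the single axial force P common to all segments must satisfy P Σ Lᵢ/(AᵢEᵢ) = δ_free.
The series flexibility is Σ Lᵢ/(AᵢEᵢ) = 575/(1225×150×10³) + 250/(1150×105×10³) = 5.2×10⁻⁶ mm/N.
P = 0.2772 / 5.2×10⁻⁶ = 53310 N = 53.31 kN, tensile.

P ≈ 53.3 kN (tensile)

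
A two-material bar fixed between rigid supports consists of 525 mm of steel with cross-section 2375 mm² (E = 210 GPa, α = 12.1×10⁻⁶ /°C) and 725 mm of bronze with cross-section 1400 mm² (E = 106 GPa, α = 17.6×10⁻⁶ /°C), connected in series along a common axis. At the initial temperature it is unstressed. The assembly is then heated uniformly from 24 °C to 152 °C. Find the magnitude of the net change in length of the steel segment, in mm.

If the supports were absent, the total length change would be Σ αᵢΔT Lᵢ = 12.1×10⁻⁶×128×525 + 17.6×10⁻⁶×128×725 = 2.446 mm.
The rigid supports impose zero overall length change; the single axial force P common to all segments must satisfy P Σ Lᵢ/(AᵢEᵢ) = δ_free.
Σ Lᵢ/(AᵢEᵢ) = 525/(2375×210×10³) + 725/(1400×106×10³) = 5.938×10⁻⁶ mm/N.
P = 2.446 / 5.938×10⁻⁶ = 412000 N = 412 kN, compressive.
For the steel segment, free thermal change = 12.1×10⁻⁶×128×525 = 0.8131 mm and elastic change from P = 412000×525/(2375×210×10³) = 0.4337 mm; these oppose, so the net change is 0.379 mm (segment lengthens).

|ΔL| ≈ 0.379 mm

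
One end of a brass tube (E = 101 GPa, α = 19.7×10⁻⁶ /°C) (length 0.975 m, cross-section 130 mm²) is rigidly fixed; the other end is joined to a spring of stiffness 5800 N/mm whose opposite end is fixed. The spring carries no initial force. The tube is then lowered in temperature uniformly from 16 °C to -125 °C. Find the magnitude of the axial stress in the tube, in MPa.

Free thermal contraction: δ_free = αΔT L = 19.7×10⁻⁶ × 141 × 975 = 2.708 mm.
Let P be the tensile force in the spring. The tube extends elastically by PL/(AE) and the spring stretches by P/k; together these equal δ_free.
P [ L/(AE) + 1/k ] = δ_free → P [ 975/(130×101×10³) + 1/(5800) ] = 2.708.
P = 2.708 / 0.0002467 = 10980 N.
σ = P/A = 10980/130 = 84.46 MPa.

σ ≈ 84.5 MPa (tensile)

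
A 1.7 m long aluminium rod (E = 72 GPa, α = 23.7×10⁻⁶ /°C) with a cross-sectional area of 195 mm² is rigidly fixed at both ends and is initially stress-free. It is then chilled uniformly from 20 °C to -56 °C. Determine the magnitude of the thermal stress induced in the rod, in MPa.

The supports are rigid, so the total axial strain is zero. The restrained thermal strain is ε = αΔT = 23.7×10⁻⁶ × 76 = 1801.2×10⁻⁶.
Hence σ = E·αΔT = 72×10³ × 1801.2×10⁻⁶ = 129.7 MPa, tensile.

σ ≈ 130 MPa (tensile)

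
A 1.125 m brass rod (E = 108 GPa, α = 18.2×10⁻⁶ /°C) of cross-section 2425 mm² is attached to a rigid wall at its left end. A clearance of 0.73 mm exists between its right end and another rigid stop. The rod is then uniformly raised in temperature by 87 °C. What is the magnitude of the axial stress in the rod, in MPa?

Unrestrained expansion: δ_free = αΔT L = 18.2×10⁻⁶ × 87 × 1125 = 1.781 mm.
This exceeds the 0.73 mm gap, so the wall pushes back. The portion of expansion that must be recovered elastically is δ_free − gap = 1.781 − 0.73 = 1.051 mm.
Compatibility: PL/(AE) = 1.051 mm, so σ = P/A = E × (1.051/1125) = 100.9 MPa.

σ ≈ 101 MPa (compressive)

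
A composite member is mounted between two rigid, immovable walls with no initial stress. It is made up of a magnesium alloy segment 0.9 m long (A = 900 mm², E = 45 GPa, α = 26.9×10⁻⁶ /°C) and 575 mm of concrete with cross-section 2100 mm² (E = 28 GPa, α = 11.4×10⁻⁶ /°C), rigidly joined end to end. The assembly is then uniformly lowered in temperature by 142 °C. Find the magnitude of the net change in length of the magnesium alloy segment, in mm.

If the supports were absent, the total length change would be Σ αᵢΔT Lᵢ = 26.9×10⁻⁶×142×900 + 11.4×10⁻⁶×142×575 = 4.369 mm.
Since the ends are fixed, an axial force P builds up, equal in every segment, with P · Σ Lᵢ/(AᵢEᵢ) = δ_free.
The series flexibility is Σ Lᵢ/(AᵢEᵢ) = 900/(900×45×10³) + 575/(2100×28×10³) = 3.2×10⁻⁵ mm/N.
P = 4.369 / 3.2×10⁻⁵ = 136500 N = 136.5 kN, tensile.
For the magnesium alloy segment, free thermal change = 26.9×10⁻⁶×142×900 = 3.438 mm and elastic change from P = 136500×900/(900×45×10³) = 3.034 mm; these oppose, so the net change is 0.404 mm (segment shortens).

|ΔL| ≈ 0.404 mm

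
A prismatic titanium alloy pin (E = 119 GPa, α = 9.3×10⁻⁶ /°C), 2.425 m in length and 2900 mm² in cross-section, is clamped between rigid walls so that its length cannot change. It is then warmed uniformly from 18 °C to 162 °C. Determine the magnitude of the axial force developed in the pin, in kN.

Full restraint means ε = 0, so the stress is σ = EαΔT = 119×10³ × 9.3×10⁻⁶ × 144 = 159.4 MPa.
P = AEαΔT = 2900 × 119×10³ × 9.3×10⁻⁶ × 144 = 462.2 kN (compressive).

P ≈ 462 kN (compressive)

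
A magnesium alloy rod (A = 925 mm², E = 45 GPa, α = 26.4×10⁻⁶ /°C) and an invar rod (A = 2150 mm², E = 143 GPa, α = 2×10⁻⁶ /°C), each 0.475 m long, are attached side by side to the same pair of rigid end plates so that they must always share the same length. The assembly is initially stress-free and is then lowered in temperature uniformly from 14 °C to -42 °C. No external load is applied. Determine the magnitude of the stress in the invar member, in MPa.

σ ≈ 23.3 MPa (compressive)

The magnesium alloy has the larger α, so on cooling it would change length more than the invar if both were free. The rigid plates force a common final length, so the magnesium alloy is put into tension and the invar into compression, with equal and opposite forces P (no external load).
Compatibility of the two members (thermal + elastic change equal): (α₁ − α₂)ΔT = P·[1/(A₁E₁) + 1/(A₂E₂)].
|α₁ − α₂|·ΔT = 24.4×10⁻⁶ × 56 = 0.001366.
1/(A₁E₁) + 1/(A₂E₂) = 1/(925×45×10³) + 1/(2150×143×10³) = 2.728×10⁻⁸ N⁻¹.
P = 0.001366 / 2.728×10⁻⁸ = 50090 N = 50.09 kN.
σ_{invar} = P/A₂ = 50090/2150 = 23.3 MPa, compressive.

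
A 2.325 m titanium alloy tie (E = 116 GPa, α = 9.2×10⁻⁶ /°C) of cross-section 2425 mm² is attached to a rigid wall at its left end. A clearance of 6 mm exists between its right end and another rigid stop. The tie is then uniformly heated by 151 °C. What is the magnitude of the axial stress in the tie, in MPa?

σ ≈ 0 MPa

If the wall were absent the tie would grow by αΔT L = 9.2×10⁻⁶ × 151 × 2325 = 3.23 mm.
This is smaller than the 6 mm clearance, so the tie expands freely without reaching the stop — the stress is zero.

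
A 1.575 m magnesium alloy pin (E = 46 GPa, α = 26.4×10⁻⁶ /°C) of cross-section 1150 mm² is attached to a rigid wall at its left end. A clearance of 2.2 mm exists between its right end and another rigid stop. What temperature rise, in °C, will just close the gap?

Contact occurs when the free expansion equals the gap: αΔT L = 2.2 mm.
So ΔT = g/(αL) = 2.2/(26.4×10⁻⁶ × 1575) = 52.91 °C.

ΔT ≈ 52.9 °C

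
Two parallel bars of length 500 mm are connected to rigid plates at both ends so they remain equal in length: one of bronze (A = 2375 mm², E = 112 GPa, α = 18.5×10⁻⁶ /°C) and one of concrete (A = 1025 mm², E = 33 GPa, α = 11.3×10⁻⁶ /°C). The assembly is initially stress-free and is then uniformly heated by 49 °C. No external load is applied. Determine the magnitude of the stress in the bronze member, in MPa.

σ ≈ 4.46 MPa (compressive)

Both members must finish at the same length. With the larger α, the bronze tends to over-expand; the plates restrain it, putting the bronze in compression and the concrete in tension. With no external load the two internal forces are equal and opposite, magnitude P.
Compatibility of the two members (thermal + elastic change equal): (α₁ − α₂)ΔT = P·[1/(A₁E₁) + 1/(A₂E₂)].
|α₁ − α₂|·ΔT = 7.2×10⁻⁶ × 49 = 0.0003528.
1/(A₁E₁) + 1/(A₂E₂) = 1/(2375×112×10³) + 1/(1025×33×10³) = 3.332×10⁻⁸ N⁻¹.
So P = 0.0003528 / 3.332×10⁻⁸ = 10.59 kN.
σ_{bronze} = P/A₁ = 10590/2375 = 4.458 MPa, compressive.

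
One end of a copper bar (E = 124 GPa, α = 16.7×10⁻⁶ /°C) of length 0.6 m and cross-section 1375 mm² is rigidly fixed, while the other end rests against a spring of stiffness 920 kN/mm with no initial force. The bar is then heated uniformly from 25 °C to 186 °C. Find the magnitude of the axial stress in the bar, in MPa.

σ ≈ 255 MPa (compressive)

If the spring were absent the bar would lengthen by αΔT L = 16.7×10⁻⁶ × 161 × 600 = 1.613 mm.
Let P be the compressive force at the spring. The bar shortens elastically by PL/(AE) and the spring compresses by P/k; together these equal δ_free.
P [ L/(AE) + 1/k ] = δ_free → P [ 600/(1375×124×10³) + 1/(920×10³) ] = 1.613.
P = 1.613 / 4.606×10⁻⁶ = 350200 N.
σ = P/A = 350200/1375 = 254.7 MPa.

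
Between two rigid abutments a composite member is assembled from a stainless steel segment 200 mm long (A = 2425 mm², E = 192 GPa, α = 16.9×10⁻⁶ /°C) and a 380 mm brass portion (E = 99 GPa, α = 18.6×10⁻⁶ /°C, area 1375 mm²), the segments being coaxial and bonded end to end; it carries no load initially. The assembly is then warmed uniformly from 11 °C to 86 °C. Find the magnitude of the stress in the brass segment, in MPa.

Free thermal expansion of the whole bar: Σ αᵢΔT Lᵢ = 16.9×10⁻⁶×75×200 + 18.6×10⁻⁶×75×380 = 0.7836 mm.
The walls prevent any net length change, so an axial force P (same in every segment) develops. Compatibility: P · Σ Lᵢ/(AᵢEᵢ) = δ_free.
The series flexibility is Σ Lᵢ/(AᵢEᵢ) = 200/(2425×192×10³) + 380/(1375×99×10³) = 3.221×10⁻⁶ mm/N.
Hence P = δ_free / Σ(L/AE) = 0.7836/3.221×10⁻⁶ = 243.3 kN (compressive).
σ_{brass} = P / A = 243300 / 1375 = 176.9 MPa.

σ ≈ 177 MPa (compressive)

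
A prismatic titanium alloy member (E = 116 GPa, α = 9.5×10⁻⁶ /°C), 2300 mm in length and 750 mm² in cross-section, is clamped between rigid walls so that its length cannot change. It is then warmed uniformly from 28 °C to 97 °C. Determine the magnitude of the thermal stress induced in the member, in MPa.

The supports are rigid, so the total axial strain is zero. The restrained thermal strain is ε = αΔT = 9.5×10⁻⁶ × 69 = 655.5×10⁻⁶.
σ = EαΔT = 116×10³ × 9.5×10⁻⁶ × 69 = 76.04 MPa (compressive; the member is trying to expand).

σ ≈ 76 MPa (compressive)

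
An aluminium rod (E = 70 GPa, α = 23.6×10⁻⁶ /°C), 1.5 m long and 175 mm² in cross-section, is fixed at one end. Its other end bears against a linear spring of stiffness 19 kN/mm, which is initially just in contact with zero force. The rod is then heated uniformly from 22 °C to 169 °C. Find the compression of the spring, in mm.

If the spring were absent the rod would lengthen by αΔT L = 23.6×10⁻⁶ × 147 × 1500 = 5.204 mm.
Let P be the compressive force at the spring. The rod shortens elastically by PL/(AE) and the spring compresses by P/k; together these equal δ_free.
P [ L/(AE) + 1/k ] = δ_free → P [ 1500/(175×70×10³) + 1/(19×10³) ] = 5.204.
P = 5.204 / 0.0001751 = 29720 N.
Spring compression = P/k = 29720/(19×10³) = 1.564 mm.

δ ≈ 1.56 mm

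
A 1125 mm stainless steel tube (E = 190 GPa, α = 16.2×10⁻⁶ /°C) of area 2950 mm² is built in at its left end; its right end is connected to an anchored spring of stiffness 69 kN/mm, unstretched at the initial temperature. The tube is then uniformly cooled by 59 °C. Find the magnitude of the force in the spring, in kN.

P ≈ 65.2 kN

If the spring were absent the tube would shorten by αΔT L = 16.2×10⁻⁶ × 59 × 1125 = 1.075 mm.
With a force P in the spring, the elastic change of the tube is PL/(AE) and that of the spring is P/k; compatibility requires their sum to equal δ_free.
P [ L/(AE) + 1/k ] = δ_free → P [ 1125/(2950×190×10³) + 1/(69×10³) ] = 1.075.
P = 1.075 / 1.65×10⁻⁵ = 65170 N.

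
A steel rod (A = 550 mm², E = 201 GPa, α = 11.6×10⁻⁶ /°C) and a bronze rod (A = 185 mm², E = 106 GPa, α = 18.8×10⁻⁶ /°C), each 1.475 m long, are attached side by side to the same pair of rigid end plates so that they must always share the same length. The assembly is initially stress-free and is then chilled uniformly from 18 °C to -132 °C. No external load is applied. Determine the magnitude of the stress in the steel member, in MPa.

σ ≈ 32.7 MPa (compressive)

Both members must finish at the same length. With the larger α, the bronze tends to over-contract; the plates restrain it, putting the bronze in tension and the steel in compression. With no external load the two internal forces are equal and opposite, magnitude P.
Compatibility of the two members (thermal + elastic change equal): (α₁ − α₂)ΔT = P·[1/(A₁E₁) + 1/(A₂E₂)].
|α₁ − α₂|·ΔT = 7.2×10⁻⁶ × 150 = 0.00108.
1/(A₁E₁) + 1/(A₂E₂) = 1/(550×201×10³) + 1/(185×106×10³) = 6.004×10⁻⁸ N⁻¹.
So P = 0.00108 / 6.004×10⁻⁸ = 17.99 kN.
σ_{steel} = P/A₁ = 17990/550 = 32.71 MPa, compressive.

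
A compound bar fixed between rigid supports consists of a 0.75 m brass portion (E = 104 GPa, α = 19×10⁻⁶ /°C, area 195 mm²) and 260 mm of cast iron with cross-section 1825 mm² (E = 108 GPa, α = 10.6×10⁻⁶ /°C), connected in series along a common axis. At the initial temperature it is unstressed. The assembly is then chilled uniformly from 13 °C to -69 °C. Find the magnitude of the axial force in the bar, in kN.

P ≈ 36.4 kN (tensile)

With the walls removed the bar would change length by δ_free = Σ αᵢΔT Lᵢ = 19×10⁻⁶×82×750 + 10.6×10⁻⁶×82×260 = 1.394 mm.
The rigid supports impose zero overall length change; the single axial force P common to all segments must satisfy P Σ Lᵢ/(AᵢEᵢ) = δ_free.
The series flexibility is Σ Lᵢ/(AᵢEᵢ) = 750/(195×104×10³) + 260/(1825×108×10³) = 3.83×10⁻⁵ mm/N.
P = 1.394 / 3.83×10⁻⁵ = 36410 N = 36.41 kN, tensile.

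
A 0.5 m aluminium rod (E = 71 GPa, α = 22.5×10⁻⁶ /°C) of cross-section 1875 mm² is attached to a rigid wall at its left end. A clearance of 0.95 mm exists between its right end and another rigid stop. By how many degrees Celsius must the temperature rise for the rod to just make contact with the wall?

ΔT ≈ 84.4 °C

Contact occurs when the free expansion equals the gap: αΔT L = 0.95 mm.
ΔT = 0.95 / (22.5×10⁻⁶ × 500) = 84.44 °C.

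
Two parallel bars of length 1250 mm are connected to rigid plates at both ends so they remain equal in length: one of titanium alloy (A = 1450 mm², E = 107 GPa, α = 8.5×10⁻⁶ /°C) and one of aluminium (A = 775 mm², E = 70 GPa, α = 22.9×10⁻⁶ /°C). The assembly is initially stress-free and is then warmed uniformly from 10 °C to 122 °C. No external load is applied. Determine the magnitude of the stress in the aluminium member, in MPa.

Equilibrium of a rigid end plate with no external load gives equal and opposite internal forces ±P in the two members. Since α_{aluminium} > α_{titanium alloy}, heating drives the aluminium into compression and the titanium alloy into tension.
Equating the net (thermal + elastic) strains gives |α₁ − α₂|·ΔT = P·[1/(A₁E₁) + 1/(A₂E₂)].
|α₁ − α₂|·ΔT = 14.4×10⁻⁶ × 112 = 0.001613.
1/(A₁E₁) + 1/(A₂E₂) = 1/(1450×107×10³) + 1/(775×70×10³) = 2.488×10⁻⁸ N⁻¹.
P = 0.001613 / 2.488×10⁻⁸ = 64830 N = 64.83 kN.
σ_{aluminium} = P/A₂ = 64830/775 = 83.65 MPa, compressive.

σ ≈ 83.6 MPa (compressive)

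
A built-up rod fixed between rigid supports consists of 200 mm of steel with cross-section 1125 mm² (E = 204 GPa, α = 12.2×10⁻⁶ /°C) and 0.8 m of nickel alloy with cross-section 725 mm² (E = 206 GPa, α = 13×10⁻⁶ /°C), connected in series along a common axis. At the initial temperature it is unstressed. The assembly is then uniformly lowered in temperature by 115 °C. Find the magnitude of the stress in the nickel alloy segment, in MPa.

With the walls removed the bar would change length by δ_free = Σ αᵢΔT Lᵢ = 12.2×10⁻⁶×115×200 + 13×10⁻⁶×115×800 = 1.477 mm.
The walls prevent any net length change, so an axial force P (same in every segment) develops. Compatibility: P · Σ Lᵢ/(AᵢEᵢ) = δ_free.
Σ Lᵢ/(AᵢEᵢ) = 200/(1125×204×10³) + 800/(725×206×10³) = 6.228×10⁻⁶ mm/N.
P = 1.477 / 6.228×10⁻⁶ = 237100 N = 237.1 kN, tensile.
σ_{nickel alloy} = P / A = 237100 / 725 = 327 MPa.

σ ≈ 327 MPa (tensile)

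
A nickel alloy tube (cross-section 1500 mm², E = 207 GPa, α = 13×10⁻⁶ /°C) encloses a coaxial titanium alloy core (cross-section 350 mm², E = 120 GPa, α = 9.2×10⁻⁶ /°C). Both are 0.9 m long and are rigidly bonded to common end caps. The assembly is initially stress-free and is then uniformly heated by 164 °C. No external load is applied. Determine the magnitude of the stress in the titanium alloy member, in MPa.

σ ≈ 65.9 MPa (tensile)

The nickel alloy has the larger α, so on heating it would change length more than the titanium alloy if both were free. The rigid plates force a common final length, so the nickel alloy is put into compression and the titanium alloy into tension, with equal and opposite forces P (no external load).
Setting the final lengths equal and cancelling L: (α₁ − α₂)ΔT = P/(A₁E₁) + P/(A₂E₂).
|α₁ − α₂|·ΔT = 3.8×10⁻⁶ × 164 = 0.0006232.
1/(A₁E₁) + 1/(A₂E₂) = 1/(1500×207×10³) + 1/(350×120×10³) = 2.703×10⁻⁸ N⁻¹.
So P = 0.0006232 / 2.703×10⁻⁸ = 23.06 kN.
σ_{titanium alloy} = P/A₂ = 23060/350 = 65.87 MPa, tensile.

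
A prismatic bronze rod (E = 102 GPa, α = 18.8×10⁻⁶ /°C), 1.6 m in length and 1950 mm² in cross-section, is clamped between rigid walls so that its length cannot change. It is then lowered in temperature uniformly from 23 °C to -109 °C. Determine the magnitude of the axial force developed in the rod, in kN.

With zero net strain, σ = E·αΔT = 102 GPa × 18.8×10⁻⁶ × 132 = 253.1 MPa.
P = AEαΔT = 1950 × 102×10³ × 18.8×10⁻⁶ × 132 = 493.6 kN (tensile).

P ≈ 494 kN (tensile)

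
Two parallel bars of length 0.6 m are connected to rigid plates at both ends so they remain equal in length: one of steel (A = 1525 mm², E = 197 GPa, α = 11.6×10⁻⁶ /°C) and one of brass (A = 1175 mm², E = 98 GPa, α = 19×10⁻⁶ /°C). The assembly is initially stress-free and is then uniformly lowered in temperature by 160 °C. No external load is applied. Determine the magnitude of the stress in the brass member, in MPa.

σ ≈ 83.9 MPa (tensile)

Both members must finish at the same length. With the larger α, the brass tends to over-contract; the plates restrain it, putting the brass in tension and the steel in compression. With no external load the two internal forces are equal and opposite, magnitude P.
Equating the net (thermal + elastic) strains gives |α₁ − α₂|·ΔT = P·[1/(A₁E₁) + 1/(A₂E₂)].
|α₁ − α₂|·ΔT = 7.4×10⁻⁶ × 160 = 0.001184.
1/(A₁E₁) + 1/(A₂E₂) = 1/(1525×197×10³) + 1/(1175×98×10³) = 1.201×10⁻⁸ N⁻¹.
P = 0.001184 / 1.201×10⁻⁸ = 98560 N = 98.56 kN.
σ_{brass} = P/A₂ = 98560/1175 = 83.88 MPa, tensile.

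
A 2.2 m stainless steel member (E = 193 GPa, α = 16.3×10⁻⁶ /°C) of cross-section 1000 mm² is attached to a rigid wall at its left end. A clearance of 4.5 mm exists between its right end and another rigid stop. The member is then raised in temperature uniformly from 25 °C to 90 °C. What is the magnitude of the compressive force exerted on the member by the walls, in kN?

If the wall were absent the member would grow by αΔT L = 16.3×10⁻⁶ × 65 × 2200 = 2.331 mm.
Since δ_free = 2.33 mm is less than the 4.5 mm gap, the member never touches the wall. No axial force develops.

P ≈ 0 kN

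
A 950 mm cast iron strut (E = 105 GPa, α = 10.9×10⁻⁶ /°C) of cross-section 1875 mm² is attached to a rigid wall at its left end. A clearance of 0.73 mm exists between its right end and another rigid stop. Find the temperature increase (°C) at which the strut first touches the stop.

Contact occurs when the free expansion equals the gap: αΔT L = 0.73 mm.
So ΔT = g/(αL) = 0.73/(10.9×10⁻⁶ × 950) = 70.5 °C.

ΔT ≈ 70.5 °C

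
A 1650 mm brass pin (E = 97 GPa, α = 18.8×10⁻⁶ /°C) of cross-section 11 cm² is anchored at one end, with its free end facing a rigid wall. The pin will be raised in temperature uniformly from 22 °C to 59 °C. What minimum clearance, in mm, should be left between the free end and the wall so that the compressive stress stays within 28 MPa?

g ≈ 0.671 mm

Free expansion if unrestrained: δ_free = αΔT L = 18.8×10⁻⁶ × 37 × 1650 = 1.148 mm.
At the allowable stress the elastic shortening the wall may impose is σL/E = 28 × 1650 / (97×10³) = 0.4763 mm.
So the gap has to take up the difference, g_min = δ_free − σL/E = 1.148 − 0.4763 = 0.6715 mm.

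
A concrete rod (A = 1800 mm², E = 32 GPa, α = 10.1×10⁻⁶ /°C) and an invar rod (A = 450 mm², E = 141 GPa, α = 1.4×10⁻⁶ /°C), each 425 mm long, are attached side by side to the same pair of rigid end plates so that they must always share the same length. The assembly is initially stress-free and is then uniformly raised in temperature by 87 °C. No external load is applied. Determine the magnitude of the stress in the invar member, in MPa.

Both members must finish at the same length. With the larger α, the concrete tends to over-expand; the plates restrain it, putting the concrete in compression and the invar in tension. With no external load the two internal forces are equal and opposite, magnitude P.
Equating the net (thermal + elastic) strains gives |α₁ − α₂|·ΔT = P·[1/(A₁E₁) + 1/(A₂E₂)].
|α₁ − α₂|·ΔT = 8.7×10⁻⁶ × 87 = 0.0007569.
1/(A₁E₁) + 1/(A₂E₂) = 1/(1800×32×10³) + 1/(450×141×10³) = 3.312×10⁻⁸ N⁻¹.
So P = 0.0007569 / 3.312×10⁻⁸ = 22.85 kN.
σ_{invar} = P/A₂ = 22850/450 = 50.78 MPa, tensile.

σ ≈ 50.8 MPa (tensile)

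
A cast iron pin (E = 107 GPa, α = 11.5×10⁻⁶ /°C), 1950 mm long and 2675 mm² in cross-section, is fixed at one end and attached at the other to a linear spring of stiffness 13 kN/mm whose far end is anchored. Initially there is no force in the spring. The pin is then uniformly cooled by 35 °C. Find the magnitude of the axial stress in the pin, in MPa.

σ ≈ 3.5 MPa (tensile)

The unrestrained thermal change is αΔT L = 11.5×10⁻⁶ × 35 × 1950 = 0.7849 mm.
With a force P in the spring, the elastic change of the pin is PL/(AE) and that of the spring is P/k; compatibility requires their sum to equal δ_free.
So P = δ_free / [L/(AE) + 1/k] = 0.7849 / [ 1950/(2675×107×10³) + 1/(13×10³) ].
P = 0.7849 / 8.374×10⁻⁵ = 9373 N.
σ = P/A = 9373/2675 = 3.504 MPa.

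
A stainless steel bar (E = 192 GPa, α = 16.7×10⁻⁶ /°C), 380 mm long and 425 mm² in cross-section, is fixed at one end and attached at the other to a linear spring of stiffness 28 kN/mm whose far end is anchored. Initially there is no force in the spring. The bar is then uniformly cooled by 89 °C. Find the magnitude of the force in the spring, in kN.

P ≈ 14 kN

The unrestrained thermal change is αΔT L = 16.7×10⁻⁶ × 89 × 380 = 0.5648 mm.
Let P be the tensile force in the spring. The bar extends elastically by PL/(AE) and the spring stretches by P/k; together these equal δ_free.
So P = δ_free / [L/(AE) + 1/k] = 0.5648 / [ 380/(425×192×10³) + 1/(28×10³) ].
P = 0.5648 / 4.037×10⁻⁵ = 13990 N.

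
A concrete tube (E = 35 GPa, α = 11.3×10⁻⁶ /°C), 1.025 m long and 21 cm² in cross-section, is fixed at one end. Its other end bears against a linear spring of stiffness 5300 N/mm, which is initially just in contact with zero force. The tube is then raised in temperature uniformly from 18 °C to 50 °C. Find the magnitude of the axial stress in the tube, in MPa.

σ ≈ 0.871 MPa (compressive)

The unrestrained thermal change is αΔT L = 11.3×10⁻⁶ × 32 × 1025 = 0.3706 mm.
With a force P in the spring, the elastic change of the tube is PL/(AE) and that of the spring is P/k; compatibility requires their sum to equal δ_free.
P [ L/(AE) + 1/k ] = δ_free → P [ 1025/(2100×35×10³) + 1/(5300) ] = 0.3706.
P = 0.3706 / 0.0002026 = 1829 N.
σ = P/A = 1829/2100 = 0.871 MPa.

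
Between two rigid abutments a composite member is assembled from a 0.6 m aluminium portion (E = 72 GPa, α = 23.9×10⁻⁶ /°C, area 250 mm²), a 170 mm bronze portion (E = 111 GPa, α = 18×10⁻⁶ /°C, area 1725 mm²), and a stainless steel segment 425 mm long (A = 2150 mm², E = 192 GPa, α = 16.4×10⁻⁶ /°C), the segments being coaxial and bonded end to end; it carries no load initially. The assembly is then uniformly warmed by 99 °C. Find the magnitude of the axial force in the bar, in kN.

P ≈ 68.4 kN (compressive)

Free thermal expansion of the whole bar: Σ αᵢΔT Lᵢ = 23.9×10⁻⁶×99×600 + 18×10⁻⁶×99×170 + 16.4×10⁻⁶×99×425 = 2.413 mm.
The rigid supports impose zero overall length change; the single axial force P common to all segments must satisfy P Σ Lᵢ/(AᵢEᵢ) = δ_free.
Σ Lᵢ/(AᵢEᵢ) = 600/(250×72×10³) + 170/(1725×111×10³) + 425/(2150×192×10³) = 3.525×10⁻⁵ mm/N.
So P = 2.413 / 3.525×10⁻⁵ = 68.44 kN, compressive.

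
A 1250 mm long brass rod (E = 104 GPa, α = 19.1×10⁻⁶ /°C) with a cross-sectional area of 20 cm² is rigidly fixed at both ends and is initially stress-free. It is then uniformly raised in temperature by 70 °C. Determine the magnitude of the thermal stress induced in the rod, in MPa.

σ ≈ 139 MPa (compressive)

The supports are rigid, so the total axial strain is zero. The restrained thermal strain is ε = αΔT = 19.1×10⁻⁶ × 70 = 1337×10⁻⁶.
The stress required to suppress this strain is σ = Eε = 104×10³ × 1337×10⁻⁶ = 139 MPa, compressive since the rod is trying to expand.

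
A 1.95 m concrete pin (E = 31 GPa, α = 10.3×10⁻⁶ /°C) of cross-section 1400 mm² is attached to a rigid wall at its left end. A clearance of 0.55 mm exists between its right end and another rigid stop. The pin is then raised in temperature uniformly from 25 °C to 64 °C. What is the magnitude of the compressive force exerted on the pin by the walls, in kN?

P ≈ 5.19 kN

Free thermal elongation = αΔT L = 10.3×10⁻⁶ × 39 × 1950 = 0.7833 mm.
The gap closes (δ_free > 0.55 mm) and the wall then resists a further 0.7833 − 0.55 = 0.2333 mm of expansion.
Compatibility: PL/(AE) = 0.2333 mm, so σ = P/A = E × (0.2333/1950) = 3.709 MPa.
P = σA = 3.709 × 1400 = 5.193 kN.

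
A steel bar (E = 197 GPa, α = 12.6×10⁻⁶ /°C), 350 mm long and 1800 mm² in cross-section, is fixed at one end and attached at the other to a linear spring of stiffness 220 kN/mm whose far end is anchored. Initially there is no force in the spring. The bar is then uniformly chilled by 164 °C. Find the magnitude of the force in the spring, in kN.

P ≈ 131 kN

Free thermal contraction: δ_free = αΔT L = 12.6×10⁻⁶ × 164 × 350 = 0.7232 mm.
Let P be the tensile force in the spring. The bar extends elastically by PL/(AE) and the spring stretches by P/k; together these equal δ_free.
P [ L/(AE) + 1/k ] = δ_free → P [ 350/(1800×197×10³) + 1/(220×10³) ] = 0.7232.
P = 0.7232 / 5.532×10⁻⁶ = 130700 N.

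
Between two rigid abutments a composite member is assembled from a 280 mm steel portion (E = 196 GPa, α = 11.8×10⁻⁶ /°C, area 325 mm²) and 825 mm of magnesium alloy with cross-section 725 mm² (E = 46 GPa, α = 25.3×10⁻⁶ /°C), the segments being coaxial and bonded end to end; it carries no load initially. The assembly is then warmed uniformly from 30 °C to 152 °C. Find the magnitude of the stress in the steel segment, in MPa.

σ ≈ 312 MPa (compressive)

If the supports were absent, the total length change would be Σ αᵢΔT Lᵢ = 11.8×10⁻⁶×122×280 + 25.3×10⁻⁶×122×825 = 2.95 mm.
Since the ends are fixed, an axial force P builds up, equal in every segment, with P · Σ Lᵢ/(AᵢEᵢ) = δ_free.
Σ Lᵢ/(AᵢEᵢ) = 280/(325×196×10³) + 825/(725×46×10³) = 2.913×10⁻⁵ mm/N.
So P = 2.95 / 2.913×10⁻⁵ = 101.2 kN, compressive.
σ_{steel} = P / A = 101200 / 325 = 311.5 MPa.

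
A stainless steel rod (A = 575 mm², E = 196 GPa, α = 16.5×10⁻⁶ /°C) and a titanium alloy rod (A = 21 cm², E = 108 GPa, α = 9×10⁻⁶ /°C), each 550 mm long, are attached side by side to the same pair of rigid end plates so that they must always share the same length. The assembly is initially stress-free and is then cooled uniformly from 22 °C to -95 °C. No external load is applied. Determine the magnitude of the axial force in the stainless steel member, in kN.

The stainless steel has the larger α, so on cooling it would change length more than the titanium alloy if both were free. The rigid plates force a common final length, so the stainless steel is put into tension and the titanium alloy into compression, with equal and opposite forces P (no external load).
Compatibility of the two members (thermal + elastic change equal): (α₁ − α₂)ΔT = P·[1/(A₁E₁) + 1/(A₂E₂)].
|α₁ − α₂|·ΔT = 7.5×10⁻⁶ × 117 = 0.0008775.
1/(A₁E₁) + 1/(A₂E₂) = 1/(575×196×10³) + 1/(2100×108×10³) = 1.328×10⁻⁸ N⁻¹.
P = 0.0008775 / 1.328×10⁻⁸ = 66070 N = 66.07 kN.

P ≈ 66.1 kN (tensile in the stainless steel)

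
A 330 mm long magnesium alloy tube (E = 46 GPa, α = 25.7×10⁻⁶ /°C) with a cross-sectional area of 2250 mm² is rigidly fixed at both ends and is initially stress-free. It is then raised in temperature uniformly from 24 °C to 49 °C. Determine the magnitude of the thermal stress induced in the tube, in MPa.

σ ≈ 29.6 MPa (compressive)

The supports are rigid, so the total axial strain is zero. The restrained thermal strain is ε = αΔT = 25.7×10⁻⁶ × 25 = 642.5×10⁻⁶.
The stress required to suppress this strain is σ = Eε = 46×10³ × 642.5×10⁻⁶ = 29.55 MPa, compressive since the tube is trying to expand.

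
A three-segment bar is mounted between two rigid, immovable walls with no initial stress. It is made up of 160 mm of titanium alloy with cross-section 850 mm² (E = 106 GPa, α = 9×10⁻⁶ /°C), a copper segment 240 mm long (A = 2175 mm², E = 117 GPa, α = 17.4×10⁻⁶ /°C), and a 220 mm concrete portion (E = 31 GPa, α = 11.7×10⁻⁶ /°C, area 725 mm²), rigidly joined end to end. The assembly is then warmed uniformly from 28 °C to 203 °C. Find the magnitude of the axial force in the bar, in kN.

With the walls removed the bar would change length by δ_free = Σ αᵢΔT Lᵢ = 9×10⁻⁶×175×160 + 17.4×10⁻⁶×175×240 + 11.7×10⁻⁶×175×220 = 1.433 mm.
Since the ends are fixed, an axial force P builds up, equal in every segment, with P · Σ Lᵢ/(AᵢEᵢ) = δ_free.
The series flexibility is Σ Lᵢ/(AᵢEᵢ) = 160/(850×106×10³) + 240/(2175×117×10³) + 220/(725×31×10³) = 1.251×10⁻⁵ mm/N.
P = 1.433 / 1.251×10⁻⁵ = 114600 N = 114.6 kN, compressive.

P ≈ 115 kN (compressive)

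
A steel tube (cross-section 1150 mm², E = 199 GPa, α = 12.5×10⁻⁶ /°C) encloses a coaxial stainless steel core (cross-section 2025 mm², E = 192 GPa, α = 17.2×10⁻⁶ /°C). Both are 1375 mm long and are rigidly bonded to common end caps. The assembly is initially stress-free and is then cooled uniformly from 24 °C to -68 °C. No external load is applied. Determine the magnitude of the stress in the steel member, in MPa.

Equilibrium of a rigid end plate with no external load gives equal and opposite internal forces ±P in the two members. Since α_{stainless steel} > α_{steel}, cooling drives the stainless steel into tension and the steel into compression.
Compatibility of the two members (thermal + elastic change equal): (α₁ − α₂)ΔT = P·[1/(A₁E₁) + 1/(A₂E₂)].
|α₁ − α₂|·ΔT = 4.7×10⁻⁶ × 92 = 0.0004324.
1/(A₁E₁) + 1/(A₂E₂) = 1/(1150×199×10³) + 1/(2025×192×10³) = 6.942×10⁻⁹ N⁻¹.
So P = 0.0004324 / 6.942×10⁻⁹ = 62.29 kN.
σ_{steel} = P/A₁ = 62290/1150 = 54.17 MPa, compressive.

σ ≈ 54.2 MPa (compressive)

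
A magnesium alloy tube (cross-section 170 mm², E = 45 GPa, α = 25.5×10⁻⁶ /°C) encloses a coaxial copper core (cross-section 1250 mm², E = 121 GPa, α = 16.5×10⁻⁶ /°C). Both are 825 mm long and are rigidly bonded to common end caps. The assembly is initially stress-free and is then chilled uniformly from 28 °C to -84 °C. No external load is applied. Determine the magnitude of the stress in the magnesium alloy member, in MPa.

σ ≈ 43.2 MPa (tensile)

Equilibrium of a rigid end plate with no external load gives equal and opposite internal forces ±P in the two members. Since α_{magnesium alloy} > α_{copper}, cooling drives the magnesium alloy into tension and the copper into compression.
Compatibility of the two members (thermal + elastic change equal): (α₁ − α₂)ΔT = P·[1/(A₁E₁) + 1/(A₂E₂)].
|α₁ − α₂|·ΔT = 9×10⁻⁶ × 112 = 0.001008.
1/(A₁E₁) + 1/(A₂E₂) = 1/(170×45×10³) + 1/(1250×121×10³) = 1.373×10⁻⁷ N⁻¹.
P = 0.001008 / 1.373×10⁻⁷ = 7340 N = 7.34 kN.
σ_{magnesium alloy} = P/A₁ = 7340/170 = 43.18 MPa, tensile.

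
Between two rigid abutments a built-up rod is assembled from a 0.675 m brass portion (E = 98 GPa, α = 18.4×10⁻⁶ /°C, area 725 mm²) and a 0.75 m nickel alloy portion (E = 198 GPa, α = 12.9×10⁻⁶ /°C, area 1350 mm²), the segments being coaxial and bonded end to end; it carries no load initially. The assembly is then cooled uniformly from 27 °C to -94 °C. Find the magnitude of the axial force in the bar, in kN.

P ≈ 217 kN (tensile)

With the walls removed the bar would change length by δ_free = Σ αᵢΔT Lᵢ = 18.4×10⁻⁶×121×675 + 12.9×10⁻⁶×121×750 = 2.673 mm.
The walls prevent any net length change, so an axial force P (same in every segment) develops. Compatibility: P · Σ Lᵢ/(AᵢEᵢ) = δ_free.
Σ Lᵢ/(AᵢEᵢ) = 675/(725×98×10³) + 750/(1350×198×10³) = 1.231×10⁻⁵ mm/N.
Hence P = δ_free / Σ(L/AE) = 2.673/1.231×10⁻⁵ = 217.2 kN (tensile).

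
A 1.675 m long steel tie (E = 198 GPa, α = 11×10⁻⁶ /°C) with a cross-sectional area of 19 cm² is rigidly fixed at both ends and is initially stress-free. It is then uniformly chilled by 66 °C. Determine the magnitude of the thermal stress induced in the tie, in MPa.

The supports are rigid, so the total axial strain is zero. The restrained thermal strain is ε = αΔT = 11×10⁻⁶ × 66 = 726×10⁻⁶.
σ = EαΔT = 198×10³ × 11×10⁻⁶ × 66 = 143.7 MPa (tensile; the tie is trying to contract).

σ ≈ 144 MPa (tensile)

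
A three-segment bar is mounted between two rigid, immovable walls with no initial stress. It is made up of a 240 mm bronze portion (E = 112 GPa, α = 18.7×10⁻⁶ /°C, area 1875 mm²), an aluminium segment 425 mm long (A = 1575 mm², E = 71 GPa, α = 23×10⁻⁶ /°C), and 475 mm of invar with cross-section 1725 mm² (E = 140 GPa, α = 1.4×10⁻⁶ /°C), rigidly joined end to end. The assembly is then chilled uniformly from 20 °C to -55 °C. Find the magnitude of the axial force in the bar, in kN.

P ≈ 162 kN (tensile)

With the walls removed the bar would change length by δ_free = Σ αᵢΔT Lᵢ = 18.7×10⁻⁶×75×240 + 23×10⁻⁶×75×425 + 1.4×10⁻⁶×75×475 = 1.12 mm.
The rigid supports impose zero overall length change; the single axial force P common to all segments must satisfy P Σ Lᵢ/(AᵢEᵢ) = δ_free.
The series flexibility is Σ Lᵢ/(AᵢEᵢ) = 240/(1875×112×10³) + 425/(1575×71×10³) + 475/(1725×140×10³) = 6.91×10⁻⁶ mm/N.
Hence P = δ_free / Σ(L/AE) = 1.12/6.91×10⁻⁶ = 162 kN (tensile).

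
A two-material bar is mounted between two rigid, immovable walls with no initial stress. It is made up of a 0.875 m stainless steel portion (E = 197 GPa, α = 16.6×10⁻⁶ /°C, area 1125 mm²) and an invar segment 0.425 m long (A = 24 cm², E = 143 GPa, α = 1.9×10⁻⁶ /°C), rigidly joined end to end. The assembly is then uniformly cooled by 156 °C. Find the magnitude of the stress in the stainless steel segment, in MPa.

With the walls removed the bar would change length by δ_free = Σ αᵢΔT Lᵢ = 16.6×10⁻⁶×156×875 + 1.9×10⁻⁶×156×425 = 2.392 mm.
Since the ends are fixed, an axial force P builds up, equal in every segment, with P · Σ Lᵢ/(AᵢEᵢ) = δ_free.
Σ Lᵢ/(AᵢEᵢ) = 875/(1125×197×10³) + 425/(2400×143×10³) = 5.186×10⁻⁶ mm/N.
So P = 2.392 / 5.186×10⁻⁶ = 461.2 kN, tensile.
σ_{stainless steel} = P / A = 461200 / 1125 = 409.9 MPa.

σ ≈ 410 MPa (tensile)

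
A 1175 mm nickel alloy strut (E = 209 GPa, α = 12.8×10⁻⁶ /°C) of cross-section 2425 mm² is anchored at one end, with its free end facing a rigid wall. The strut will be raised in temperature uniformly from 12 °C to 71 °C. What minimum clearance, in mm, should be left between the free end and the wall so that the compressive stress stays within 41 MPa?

g ≈ 0.657 mm

Free expansion if unrestrained: δ_free = αΔT L = 12.8×10⁻⁶ × 59 × 1175 = 0.8874 mm.
At the allowable stress the elastic shortening the wall may impose is σL/E = 41 × 1175 / (209×10³) = 0.2305 mm.
So the gap has to take up the difference, g_min = δ_free − σL/E = 0.8874 − 0.2305 = 0.6569 mm.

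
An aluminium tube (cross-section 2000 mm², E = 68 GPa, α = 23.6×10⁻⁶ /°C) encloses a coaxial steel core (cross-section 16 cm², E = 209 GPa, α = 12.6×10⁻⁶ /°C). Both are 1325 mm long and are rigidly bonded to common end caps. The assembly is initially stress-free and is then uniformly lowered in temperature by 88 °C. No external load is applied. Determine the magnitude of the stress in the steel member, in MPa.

σ ≈ 58.5 MPa (compressive)

Equilibrium of a rigid end plate with no external load gives equal and opposite internal forces ±P in the two members. Since α_{aluminium} > α_{steel}, cooling drives the aluminium into tension and the steel into compression.
Compatibility of the two members (thermal + elastic change equal): (α₁ − α₂)ΔT = P·[1/(A₁E₁) + 1/(A₂E₂)].
|α₁ − α₂|·ΔT = 11×10⁻⁶ × 88 = 0.000968.
1/(A₁E₁) + 1/(A₂E₂) = 1/(2000×68×10³) + 1/(1600×209×10³) = 1.034×10⁻⁸ N⁻¹.
So P = 0.000968 / 1.034×10⁻⁸ = 93.59 kN.
σ_{steel} = P/A₂ = 93590/1600 = 58.49 MPa, compressive.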